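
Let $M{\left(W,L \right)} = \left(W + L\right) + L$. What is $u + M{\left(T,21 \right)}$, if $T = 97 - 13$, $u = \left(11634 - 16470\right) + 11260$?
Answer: $6550$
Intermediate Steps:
$u = 6424$ ($u = -4836 + 11260 = 6424$)
$T = 84$
$M{\left(W,L \right)} = W + 2 L$ ($M{\left(W,L \right)} = \left(L + W\right) + L = W + 2 L$)
$u + M{\left(T,21 \right)} = 6424 + \left(84 + 2 \cdot 21\right) = 6424 + \left(84 + 42\right) = 6424 + 126 = 6550$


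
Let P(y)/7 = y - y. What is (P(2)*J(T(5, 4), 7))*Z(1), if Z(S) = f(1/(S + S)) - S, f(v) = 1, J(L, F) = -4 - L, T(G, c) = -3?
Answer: 0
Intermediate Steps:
P(y) = 0 (P(y) = 7*(y - y) = 7*0 = 0)
Z(S) = 1 - S
(P(2)*J(T(5, 4), 7))*Z(1) = (0*(-4 - 1*(-3)))*(1 - 1*1) = (0*(-4 + 3))*(1 - 1) = (0*(-1))*0 = 0*0 = 0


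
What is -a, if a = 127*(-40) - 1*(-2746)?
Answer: 2334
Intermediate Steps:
a = -2334 (a = -5080 + 2746 = -2334)
-a = -1*(-2334) = 2334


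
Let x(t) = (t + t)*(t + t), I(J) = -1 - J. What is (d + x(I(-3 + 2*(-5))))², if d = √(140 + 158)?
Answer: (576 + √298)² ≈ 3.5196e+5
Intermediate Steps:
x(t) = 4*t² (x(t) = (2*t)*(2*t) = 4*t²)
d = √298 ≈ 17.263
(d + x(I(-3 + 2*(-5))))² = (√298 + 4*(-1 - (-3 + 2*(-5)))²)² = (√298 + 4*(-1 - (-3 - 10))²)² = (√298 + 4*(-1 - 1*(-13))²)² = (√298 + 4*(-1 + 13)²)² = (√298 + 4*12²)² = (√298 + 4*144)² = (√298 + 576)² = (576 + √298)²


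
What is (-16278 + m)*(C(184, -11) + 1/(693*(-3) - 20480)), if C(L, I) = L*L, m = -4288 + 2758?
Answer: -13600993613424/22559 ≈ -6.0291e+8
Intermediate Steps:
m = -1530
C(L, I) = L²
(-16278 + m)*(C(184, -11) + 1/(693*(-3) - 20480)) = (-16278 - 1530)*(184² + 1/(693*(-3) - 20480)) = -17808*(33856 + 1/(-2079 - 20480)) = -17808*(33856 + 1/(-22559)) = -17808*(33856 - 1/22559) = -17808*763757503/22559 = -13600993613424/22559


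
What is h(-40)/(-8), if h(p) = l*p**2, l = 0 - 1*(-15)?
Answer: -3000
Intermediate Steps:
l = 15 (l = 0 + 15 = 15)
h(p) = 15*p**2
h(-40)/(-8) = (15*(-40)**2)/(-8) = (15*1600)*(-1/8) = 24000*(-1/8) = -3000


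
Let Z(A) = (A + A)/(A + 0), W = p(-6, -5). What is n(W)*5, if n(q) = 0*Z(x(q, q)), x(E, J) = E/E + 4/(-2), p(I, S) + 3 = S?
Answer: 0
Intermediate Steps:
p(I, S) = -3 + S
W = -8 (W = -3 - 5 = -8)
x(E, J) = -1 (x(E, J) = 1 + 4*(-1/2) = 1 - 2 = -1)
Z(A) = 2 (Z(A) = (2*A)/A = 2)
n(q) = 0 (n(q) = 0*2 = 0)
n(W)*5 = 0*5 = 0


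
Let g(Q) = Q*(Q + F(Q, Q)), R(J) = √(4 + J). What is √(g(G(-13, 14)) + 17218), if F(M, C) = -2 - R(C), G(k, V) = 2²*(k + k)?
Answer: √(28242 + 1040*I) ≈ 168.08 + 3.094*I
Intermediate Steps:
G(k, V) = 8*k (G(k, V) = 4*(2*k) = 8*k)
F(M, C) = -2 - √(4 + C)
g(Q) = Q*(-2 + Q - √(4 + Q)) (g(Q) = Q*(Q + (-2 - √(4 + Q))) = Q*(-2 + Q - √(4 + Q)))
√(g(G(-13, 14)) + 17218) = √((8*(-13))*(-2 + 8*(-13) - √(4 + 8*(-13))) + 17218) = √(-104*(-2 - 104 - √(4 - 104)) + 17218) = √(-104*(-2 - 104 - √(-100)) + 17218) = √(-104*(-2 - 104 - 10*I) + 17218) = √(-104*(-106 - 10*I) + 17218) = √((11024 + 1040*I) + 17218) = √(28242 + 1040*I)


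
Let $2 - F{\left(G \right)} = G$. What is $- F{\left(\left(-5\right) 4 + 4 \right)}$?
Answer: $-18$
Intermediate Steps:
$F{\left(G \right)} = 2 - G$
$- F{\left(\left(-5\right) 4 + 4 \right)} = - (2 - \left(\left(-5\right) 4 + 4\right)) = - (2 - \left(-20 + 4\right)) = - (2 - -16) = - (2 + 16) = \left(-1\right) 18 = -18$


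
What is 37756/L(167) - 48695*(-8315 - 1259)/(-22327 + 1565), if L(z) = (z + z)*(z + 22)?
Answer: -1051033273111/46807929 ≈ -22454.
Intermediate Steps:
L(z) = 2*z*(22 + z) (L(z) = (2*z)*(22 + z) = 2*z*(22 + z))
37756/L(167) - 48695*(-8315 - 1259)/(-22327 + 1565) = 37756/((2*167*(22 + 167))) - 48695*(-8315 - 1259)/(-22327 + 1565) = 37756/((2*167*189)) - 48695/((-20762/(-9574))) = 37756/63126 - 48695/((-20762*(-1/9574))) = 37756*(1/63126) - 48695/10381/4787 = 18878/31563 - 48695*4787/10381 = 18878/31563 - 233102965/10381 = -1051033273111/46807929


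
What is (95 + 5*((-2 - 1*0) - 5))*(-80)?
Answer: -4800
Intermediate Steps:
(95 + 5*((-2 - 1*0) - 5))*(-80) = (95 + 5*((-2 + 0) - 5))*(-80) = (95 + 5*(-2 - 5))*(-80) = (95 + 5*(-7))*(-80) = (95 - 35)*(-80) = 60*(-80) = -4800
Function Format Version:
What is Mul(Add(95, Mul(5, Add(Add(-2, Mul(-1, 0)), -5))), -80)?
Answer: -4800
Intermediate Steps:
Mul(Add(95, Mul(5, Add(Add(-2, Mul(-1, 0)), -5))), -80) = Mul(Add(95, Mul(5, Add(Add(-2, 0), -5))), -80) = Mul(Add(95, Mul(5, Add(-2, -5))), -80) = Mul(Add(95, Mul(5, -7)), -80) = Mul(Add(95, -35), -80) = Mul(60, -80) = -4800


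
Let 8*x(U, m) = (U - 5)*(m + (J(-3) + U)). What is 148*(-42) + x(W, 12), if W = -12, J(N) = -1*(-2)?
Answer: -24881/4 ≈ -6220.3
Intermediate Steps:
J(N) = 2
x(U, m) = (-5 + U)*(2 + U + m)/8 (x(U, m) = ((U - 5)*(m + (2 + U)))/8 = ((-5 + U)*(2 + U + m))/8 = (-5 + U)*(2 + U + m)/8)
148*(-42) + x(W, 12) = 148*(-42) + (-5/4 - 5/8*12 - 3/8*(-12) + (⅛)*(-12)² + (⅛)*(-12)*12) = -6216 + (-5/4 - 15/2 + 9/2 + (⅛)*144 - 18) = -6216 + (-5/4 - 15/2 + 9/2 + 18 - 18) = -6216 - 17/4 = -24881/4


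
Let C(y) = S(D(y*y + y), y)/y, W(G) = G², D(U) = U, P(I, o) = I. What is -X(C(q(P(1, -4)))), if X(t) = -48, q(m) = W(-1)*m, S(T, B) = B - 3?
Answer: 48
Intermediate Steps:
S(T, B) = -3 + B
q(m) = m (q(m) = (-1)²*m = 1*m = m)
C(y) = (-3 + y)/y
-X(C(q(P(1, -4)))) = -1*(-48) = 48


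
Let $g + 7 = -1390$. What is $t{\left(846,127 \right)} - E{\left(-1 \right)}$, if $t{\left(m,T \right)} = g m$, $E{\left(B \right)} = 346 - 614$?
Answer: $-1181594$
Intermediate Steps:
$g = -1397$ ($g = -7 - 1390 = -1397$)
$E{\left(B \right)} = -268$ ($E{\left(B \right)} = 346 - 614 = -268$)
$t{\left(m,T \right)} = - 1397 m$
$t{\left(846,127 \right)} - E{\left(-1 \right)} = \left(-1397\right) 846 - -268 = -1181862 + 268 = -1181594$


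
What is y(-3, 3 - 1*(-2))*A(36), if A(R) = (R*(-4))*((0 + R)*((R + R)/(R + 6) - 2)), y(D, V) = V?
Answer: 51840/7 ≈ 7405.7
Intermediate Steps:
A(R) = -4*R**2*(-2 + 2*R/(6 + R)) (A(R) = (-4*R)*(R*((2*R)/(6 + R) - 2)) = (-4*R)*(R*(2*R/(6 + R) - 2)) = (-4*R)*(R*(-2 + 2*R/(6 + R))) = -4*R**2*(-2 + 2*R/(6 + R)))
y(-3, 3 - 1*(-2))*A(36) = (3 - 1*(-2))*(48*36**2/(6 + 36)) = (3 + 2)*(48*1296/42) = 5*(48*1296*(1/42)) = 5*(10368/7) = 51840/7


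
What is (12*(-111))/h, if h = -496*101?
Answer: 333/12524 ≈ 0.026589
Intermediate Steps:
h = -50096
(12*(-111))/h = (12*(-111))/(-50096) = -1332*(-1/50096) = 333/12524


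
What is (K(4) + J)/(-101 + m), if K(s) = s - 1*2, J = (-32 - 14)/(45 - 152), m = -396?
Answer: -260/53179 ≈ -0.0048891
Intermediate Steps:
J = 46/107 (J = -46/(-107) = -46*(-1/107) = 46/107 ≈ 0.42991)
K(s) = -2 + s (K(s) = s - 2 = -2 + s)
(K(4) + J)/(-101 + m) = ((-2 + 4) + 46/107)/(-101 - 396) = (2 + 46/107)/(-497) = (260/107)*(-1/497) = -260/53179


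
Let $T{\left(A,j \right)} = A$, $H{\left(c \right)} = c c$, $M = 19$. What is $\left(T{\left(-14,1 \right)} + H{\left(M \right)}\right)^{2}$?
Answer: $120409$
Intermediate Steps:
$H{\left(c \right)} = c^{2}$
$\left(T{\left(-14,1 \right)} + H{\left(M \right)}\right)^{2} = \left(-14 + 19^{2}\right)^{2} = \left(-14 + 361\right)^{2} = 347^{2} = 120409$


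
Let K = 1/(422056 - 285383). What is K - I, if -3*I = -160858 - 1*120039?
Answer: -38391035678/410019 ≈ -93632.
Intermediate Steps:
I = 280897/3 (I = -(-160858 - 1*120039)/3 = -(-160858 - 120039)/3 = -⅓*(-280897) = 280897/3 ≈ 93632.)
K = 1/136673 ≈ 7.3167e-6
K - I = 1/136673 - 1*280897/3 = 1/136673 - 280897/3 = -38391035678/410019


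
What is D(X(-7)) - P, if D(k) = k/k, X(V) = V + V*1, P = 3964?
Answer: -3963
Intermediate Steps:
X(V) = 2*V (X(V) = V + V = 2*V)
D(k) = 1
D(X(-7)) - P = 1 - 1*3964 = 1 - 3964 = -3963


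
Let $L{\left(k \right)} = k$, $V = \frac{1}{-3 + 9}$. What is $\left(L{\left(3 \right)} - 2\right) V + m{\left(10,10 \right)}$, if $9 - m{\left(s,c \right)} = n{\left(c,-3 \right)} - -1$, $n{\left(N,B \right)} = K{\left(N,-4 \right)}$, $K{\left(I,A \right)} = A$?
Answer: $\frac{73}{6} \approx 12.167$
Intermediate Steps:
$V = \frac{1}{6} \approx 0.16667$
$n{\left(N,B \right)} = -4$
$m{\left(s,c \right)} = 12$ ($m{\left(s,c \right)} = 9 - \left(-4 - -1\right) = 9 - \left(-4 + 1\right) = 9 - -3 = 9 + 3 = 12$)
$\left(L{\left(3 \right)} - 2\right) V + m{\left(10,10 \right)} = \left(3 - 2\right) \frac{1}{6} + 12 = 1 \cdot \frac{1}{6} + 12 = \frac{1}{6} + 12 = \frac{73}{6}$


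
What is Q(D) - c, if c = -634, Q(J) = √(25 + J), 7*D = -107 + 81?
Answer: 634 + √1043/7 ≈ 638.61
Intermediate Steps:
D = -26/7 (D = (-107 + 81)/7 = (⅐)*(-26) = -26/7 ≈ -3.7143)
Q(D) - c = √(25 - 26/7) - 1*(-634) = √(149/7) + 634 = √1043/7 + 634 = 634 + √1043/7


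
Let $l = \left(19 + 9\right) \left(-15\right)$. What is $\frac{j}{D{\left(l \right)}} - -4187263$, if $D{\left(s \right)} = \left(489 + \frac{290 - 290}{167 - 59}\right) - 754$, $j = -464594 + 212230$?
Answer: $\frac{1109877059}{265} \approx 4.1882 \cdot 10^{6}$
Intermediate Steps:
$l = -420$ ($l = 28 \left(-15\right) = -420$)
$j = -252364$
$D{\left(s \right)} = -265$ ($D{\left(s \right)} = \left(489 + \frac{0}{108}\right) - 754 = \left(489 + 0 \cdot \frac{1}{108}\right) - 754 = \left(489 + 0\right) - 754 = 489 - 754 = -265$)
$\frac{j}{D{\left(l \right)}} - -4187263 = - \frac{252364}{-265} - -4187263 = \left(-252364\right) \left(- \frac{1}{265}\right) + 4187263 = \frac{252364}{265} + 4187263 = \frac{1109877059}{265}$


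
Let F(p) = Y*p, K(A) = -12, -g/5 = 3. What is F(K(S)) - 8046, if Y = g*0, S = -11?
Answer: -8046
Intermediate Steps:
g = -15 (g = -5*3 = -15)
Y = 0 (Y = -15*0 = 0)
F(p) = 0 (F(p) = 0*p = 0)
F(K(S)) - 8046 = 0 - 8046 = -8046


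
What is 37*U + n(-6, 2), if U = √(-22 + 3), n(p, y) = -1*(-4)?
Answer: 4 + 37*I*√19 ≈ 4.0 + 161.28*I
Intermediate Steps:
n(p, y) = 4
U = I*√19 (U = √(-19) = I*√19 ≈ 4.3589*I)
37*U + n(-6, 2) = 37*(I*√19) + 4 = 37*I*√19 + 4 = 4 + 37*I*√19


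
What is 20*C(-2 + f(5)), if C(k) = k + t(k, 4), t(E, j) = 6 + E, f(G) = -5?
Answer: -160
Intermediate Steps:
C(k) = 6 + 2*k (C(k) = k + (6 + k) = 6 + 2*k)
20*C(-2 + f(5)) = 20*(6 + 2*(-2 - 5)) = 20*(6 + 2*(-7)) = 20*(6 - 14) = 20*(-8) = -160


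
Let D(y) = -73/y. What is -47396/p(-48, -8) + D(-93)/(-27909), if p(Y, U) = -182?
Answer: 8787004169/33741981 ≈ 260.42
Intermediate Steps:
-47396/p(-48, -8) + D(-93)/(-27909) = -47396/(-182) - 73/(-93)/(-27909) = -47396*(-1/182) - 73*(-1/93)*(-1/27909) = 23698/91 + (73/93)*(-1/27909) = 23698/91 - 73/2595537 = 8787004169/33741981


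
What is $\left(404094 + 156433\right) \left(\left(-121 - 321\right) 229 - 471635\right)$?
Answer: $-321099573531$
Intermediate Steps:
$\left(404094 + 156433\right) \left(\left(-121 - 321\right) 229 - 471635\right) = 560527 \left(\left(-442\right) 229 - 471635\right) = 560527 \left(-101218 - 471635\right) = 560527 \left(-572853\right) = -321099573531$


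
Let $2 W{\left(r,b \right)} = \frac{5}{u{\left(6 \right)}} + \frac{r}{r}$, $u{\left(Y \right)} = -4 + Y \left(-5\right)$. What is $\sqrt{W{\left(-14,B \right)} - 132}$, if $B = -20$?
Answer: $\frac{i \sqrt{152099}}{34} \approx 11.471 i$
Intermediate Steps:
$u{\left(Y \right)} = -4 - 5 Y$
$W{\left(r,b \right)} = \frac{29}{68}$ ($W{\left(r,b \right)} = \frac{\frac{5}{-4 - 30} + \frac{r}{r}}{2} = \frac{\frac{5}{-4 - 30} + 1}{2} = \frac{\frac{5}{-34} + 1}{2} = \frac{5 \left(- \frac{1}{34}\right) + 1}{2} = \frac{- \frac{5}{34} + 1}{2} = \frac{1}{2} \cdot \frac{29}{34} = \frac{29}{68}$)
$\sqrt{W{\left(-14,B \right)} - 132} = \sqrt{\frac{29}{68} - 132} = \sqrt{- \frac{8947}{68}} = \frac{i \sqrt{152099}}{34}$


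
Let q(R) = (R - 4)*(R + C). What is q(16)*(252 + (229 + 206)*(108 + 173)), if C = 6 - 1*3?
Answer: 27927036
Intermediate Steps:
C = 3 (C = 6 - 3 = 3)
q(R) = (-4 + R)*(3 + R) (q(R) = (R - 4)*(R + 3) = (-4 + R)*(3 + R))
q(16)*(252 + (229 + 206)*(108 + 173)) = (-12 + 16**2 - 1*16)*(252 + (229 + 206)*(108 + 173)) = (-12 + 256 - 16)*(252 + 435*281) = 228*(252 + 122235) = 228*122487 = 27927036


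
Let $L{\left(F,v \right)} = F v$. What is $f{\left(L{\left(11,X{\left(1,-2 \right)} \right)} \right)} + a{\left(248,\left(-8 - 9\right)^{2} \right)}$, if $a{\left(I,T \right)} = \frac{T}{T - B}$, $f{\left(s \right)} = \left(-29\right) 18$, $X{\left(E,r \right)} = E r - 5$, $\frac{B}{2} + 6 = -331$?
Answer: $- \frac{502397}{963} \approx -521.7$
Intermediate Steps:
$B = -674$ ($B = -12 + 2 \left(-331\right) = -12 - 662 = -674$)
$X{\left(E,r \right)} = -5 + E r$
$f{\left(s \right)} = -522$
$a{\left(I,T \right)} = \frac{T}{674 + T}$ ($a{\left(I,T \right)} = \frac{T}{T - -674} = \frac{T}{T + 674} = \frac{T}{674 + T}$)
$f{\left(L{\left(11,X{\left(1,-2 \right)} \right)} \right)} + a{\left(248,\left(-8 - 9\right)^{2} \right)} = -522 + \frac{\left(-8 - 9\right)^{2}}{674 + \left(-8 - 9\right)^{2}} = -522 + \frac{\left(-17\right)^{2}}{674 + \left(-17\right)^{2}} = -522 + \frac{289}{674 + 289} = -522 + \frac{289}{963} = - \frac{502397}{963}$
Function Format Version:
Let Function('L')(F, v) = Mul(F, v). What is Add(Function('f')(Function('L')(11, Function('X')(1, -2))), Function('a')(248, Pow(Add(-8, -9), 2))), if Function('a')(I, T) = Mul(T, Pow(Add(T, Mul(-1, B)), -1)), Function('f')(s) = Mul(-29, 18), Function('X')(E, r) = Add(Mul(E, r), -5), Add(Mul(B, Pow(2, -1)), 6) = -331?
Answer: Rational(-502397, 963) ≈ -521.70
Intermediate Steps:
B = -674 (B = Add(-12, Mul(2, -331)) = Add(-12, -662) = -674)
Function('X')(E, r) = Add(-5, Mul(E, r))
Function('f')(s) = -522
Function('a')(I, T) = Mul(T, Pow(Add(674, T), -1)) (Function('a')(I, T) = Mul(T, Pow(Add(T, Mul(-1, -674)), -1)) = Mul(T, Pow(Add(T, 674), -1)) = Mul(T, Pow(Add(674, T), -1)))
Add(Function('f')(Function('L')(11, Function('X')(1, -2))), Function('a')(248, Pow(Add(-8, -9), 2))) = Add(-522, Mul(Pow(Add(-8, -9), 2), Pow(Add(674, Pow(Add(-8, -9), 2)), -1))) = Add(-522, Mul(Pow(-17, 2), Pow(Add(674, Pow(-17, 2)), -1))) = Add(-522, Mul(289, Pow(Add(674, 289), -1))) = Add(-522, Mul(289, Pow(963, -1))) = Add(-522, Mul(289, Rational(1, 963))) = Add(-522, Rational(289, 963)) = Rational(-502397, 963)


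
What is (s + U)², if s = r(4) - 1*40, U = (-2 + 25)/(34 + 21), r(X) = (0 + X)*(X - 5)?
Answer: 5745609/3025 ≈ 1899.4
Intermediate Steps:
r(X) = X*(-5 + X)
U = 23/55 ≈ 0.41818
s = -44 (s = 4*(-5 + 4) - 1*40 = 4*(-1) - 40 = -4 - 40 = -44)
(s + U)² = (-44 + 23/55)² = (-2397/55)² = 5745609/3025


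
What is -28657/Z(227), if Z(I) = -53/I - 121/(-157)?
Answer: -1021306823/19146 ≈ -53343.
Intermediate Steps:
Z(I) = 121/157 - 53/I (Z(I) = -53/I - 121*(-1/157) = -53/I + 121/157 = 121/157 - 53/I)
-28657/Z(227) = -28657/(121/157 - 53/227) = -28657/19146/35639 = -28657*35639/19146 = -1021306823/19146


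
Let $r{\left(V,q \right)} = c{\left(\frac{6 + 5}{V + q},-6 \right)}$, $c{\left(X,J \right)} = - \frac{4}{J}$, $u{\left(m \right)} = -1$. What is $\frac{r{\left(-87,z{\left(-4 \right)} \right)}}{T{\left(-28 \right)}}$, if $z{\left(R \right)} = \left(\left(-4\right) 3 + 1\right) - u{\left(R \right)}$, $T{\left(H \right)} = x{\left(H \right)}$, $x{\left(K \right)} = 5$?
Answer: $\frac{2}{15} \approx 0.13333$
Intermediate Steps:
$T{\left(H \right)} = 5$
$z{\left(R \right)} = -10$ ($z{\left(R \right)} = \left(\left(-4\right) 3 + 1\right) - -1 = \left(-12 + 1\right) + 1 = -11 + 1 = -10$)
$r{\left(V,q \right)} = \frac{2}{3}$ ($r{\left(V,q \right)} = - \frac{4}{-6} = \left(-4\right) \left(- \frac{1}{6}\right) = \frac{2}{3}$)
$\frac{r{\left(-87,z{\left(-4 \right)} \right)}}{T{\left(-28 \right)}} = \frac{2}{3 \cdot 5} = \frac{2}{3} \cdot \frac{1}{5} = \frac{2}{15}$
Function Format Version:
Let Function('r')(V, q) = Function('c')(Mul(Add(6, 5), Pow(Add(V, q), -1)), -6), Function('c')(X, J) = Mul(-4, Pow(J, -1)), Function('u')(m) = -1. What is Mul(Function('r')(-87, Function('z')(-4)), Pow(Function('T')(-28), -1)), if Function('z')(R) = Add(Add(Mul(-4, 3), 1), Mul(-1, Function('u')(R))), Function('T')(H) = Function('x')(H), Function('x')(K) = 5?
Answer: Rational(2, 15) ≈ 0.13333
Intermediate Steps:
Function('T')(H) = 5
Function('z')(R) = -10 (Function('z')(R) = Add(Add(Mul(-4, 3), 1), Mul(-1, -1)) = Add(Add(-12, 1), 1) = Add(-11, 1) = -10)
Function('r')(V, q) = Rational(2, 3) (Function('r')(V, q) = Mul(-4, Pow(-6, -1)) = Mul(-4, Rational(-1, 6)) = Rational(2, 3))
Mul(Function('r')(-87, Function('z')(-4)), Pow(Function('T')(-28), -1)) = Mul(Rational(2, 3), Pow(5, -1)) = Mul(Rational(2, 3), Rational(1, 5)) = Rational(2, 15)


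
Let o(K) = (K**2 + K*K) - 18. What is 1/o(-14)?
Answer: 1/374 ≈ 0.0026738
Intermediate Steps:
o(K) = -18 + 2*K**2 (o(K) = (K**2 + K**2) - 18 = 2*K**2 - 18 = -18 + 2*K**2)
1/o(-14) = 1/(-18 + 2*(-14)**2) = 1/(-18 + 2*196) = 1/(-18 + 392) = 1/374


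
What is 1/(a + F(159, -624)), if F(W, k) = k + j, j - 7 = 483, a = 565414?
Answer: 1/565280 ≈ 1.7690e-6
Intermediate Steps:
j = 490 (j = 7 + 483 = 490)
F(W, k) = 490 + k (F(W, k) = k + 490 = 490 + k)
1/(a + F(159, -624)) = 1/(565414 + (490 - 624)) = 1/(565414 - 134) = 1/565280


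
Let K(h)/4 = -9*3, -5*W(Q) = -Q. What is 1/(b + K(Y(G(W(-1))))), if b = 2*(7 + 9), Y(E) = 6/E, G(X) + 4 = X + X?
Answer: -1/76 ≈ -0.013158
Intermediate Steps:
W(Q) = Q/5 (W(Q) = -(-1)*Q/5 = Q/5)
G(X) = -4 + 2*X (G(X) = -4 + (X + X) = -4 + 2*X)
K(h) = -108 (K(h) = 4*(-9*3) = 4*(-27) = -108)
b = 32 (b = 2*16 = 32)
1/(b + K(Y(G(W(-1))))) = 1/(32 - 108) = 1/(-76) = -1/76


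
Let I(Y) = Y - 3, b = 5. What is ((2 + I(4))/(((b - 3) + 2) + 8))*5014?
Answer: 2507/2 ≈ 1253.5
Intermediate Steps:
I(Y) = -3 + Y
((2 + I(4))/(((b - 3) + 2) + 8))*5014 = ((2 + (-3 + 4))/(((5 - 3) + 2) + 8))*5014 = ((2 + 1)/((2 + 2) + 8))*5014 = (3/(4 + 8))*5014 = (3/12)*5014 = (3*(1/12))*5014 = (¼)*5014 = 2507/2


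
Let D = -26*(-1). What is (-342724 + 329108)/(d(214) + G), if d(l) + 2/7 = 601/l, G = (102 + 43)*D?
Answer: -20396768/5651239 ≈ -3.6093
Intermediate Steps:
D = 26
G = 3770 (G = (102 + 43)*26 = 145*26 = 3770)
d(l) = -2/7 + 601/l
(-342724 + 329108)/(d(214) + G) = (-342724 + 329108)/((-2/7 + 601/214) + 3770) = -13616/((-2/7 + 601*(1/214)) + 3770) = -13616/((-2/7 + 601/214) + 3770) = -13616/(3779/1498 + 3770) = -13616/5651239/1498 = -13616*1498/5651239 = -20396768/5651239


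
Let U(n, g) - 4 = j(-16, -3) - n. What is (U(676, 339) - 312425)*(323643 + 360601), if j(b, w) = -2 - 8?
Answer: -214241586108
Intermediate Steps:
j(b, w) = -10
U(n, g) = -6 - n (U(n, g) = 4 + (-10 - n) = -6 - n)
(U(676, 339) - 312425)*(323643 + 360601) = ((-6 - 1*676) - 312425)*(323643 + 360601) = ((-6 - 676) - 312425)*684244 = (-682 - 312425)*684244 = -313107*684244 = -214241586108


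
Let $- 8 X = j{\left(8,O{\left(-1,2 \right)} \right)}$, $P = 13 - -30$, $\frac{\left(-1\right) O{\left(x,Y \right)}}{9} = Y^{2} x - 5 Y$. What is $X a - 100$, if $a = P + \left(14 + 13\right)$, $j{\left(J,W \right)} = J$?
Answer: $-170$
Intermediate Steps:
$O{\left(x,Y \right)} = 45 Y - 9 x Y^{2}$ ($O{\left(x,Y \right)} = - 9 \left(Y^{2} x - 5 Y\right) = - 9 \left(x Y^{2} - 5 Y\right) = - 9 \left(- 5 Y + x Y^{2}\right) = 45 Y - 9 x Y^{2}$)
$P = 43$ ($P = 13 + 30 = 43$)
$X = -1$ ($X = \left(- \frac{1}{8}\right) 8 = -1$)
$a = 70$ ($a = 43 + \left(14 + 13\right) = 43 + 27 = 70$)
$X a - 100 = \left(-1\right) 70 - 100 = -70 - 100 = -170$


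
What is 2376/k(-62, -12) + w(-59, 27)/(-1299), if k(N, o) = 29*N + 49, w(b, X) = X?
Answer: -31653/22949 ≈ -1.3793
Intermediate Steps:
k(N, o) = 49 + 29*N
2376/k(-62, -12) + w(-59, 27)/(-1299) = 2376/(49 + 29*(-62)) + 27/(-1299) = 2376/(49 - 1798) + 27*(-1/1299) = 2376/(-1749) - 9/433 = 2376*(-1/1749) - 9/433 = -72/53 - 9/433 = -31653/22949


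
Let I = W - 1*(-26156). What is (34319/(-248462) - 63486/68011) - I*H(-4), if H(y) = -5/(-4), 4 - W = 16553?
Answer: -405887511433017/33796298164 ≈ -12010.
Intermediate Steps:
W = -16549 (W = 4 - 1*16553 = 4 - 16553 = -16549)
H(y) = 5/4 (H(y) = -5*(-1/4) = 5/4)
I = 9607 (I = -16549 - 1*(-26156) = -16549 + 26156 = 9607)
(34319/(-248462) - 63486/68011) - I*H(-4) = (34319/(-248462) - 63486/68011) - 9607*5/4 = (34319*(-1/248462) - 63486*1/68011) - 1*48035/4 = (-34319/248462 - 63486/68011) - 48035/4 = -18107928041/16898149082 - 48035/4 = -405887511433017/33796298164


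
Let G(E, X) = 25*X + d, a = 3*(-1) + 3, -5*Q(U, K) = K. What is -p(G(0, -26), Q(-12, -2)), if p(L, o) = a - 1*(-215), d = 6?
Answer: -215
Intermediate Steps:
Q(U, K) = -K/5
a = 0 (a = -3 + 3 = 0)
G(E, X) = 6 + 25*X (G(E, X) = 25*X + 6 = 6 + 25*X)
p(L, o) = 215 (p(L, o) = 0 - 1*(-215) = 0 + 215 = 215)
-p(G(0, -26), Q(-12, -2)) = -1*215 = -215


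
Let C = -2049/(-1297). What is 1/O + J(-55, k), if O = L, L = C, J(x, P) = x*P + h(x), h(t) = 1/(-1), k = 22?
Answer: -2480042/2049 ≈ -1210.4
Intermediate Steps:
h(t) = -1
J(x, P) = -1 + P*x (J(x, P) = x*P - 1 = P*x - 1 = -1 + P*x)
C = 2049/1297 (C = -2049*(-1/1297) = 2049/1297 ≈ 1.5798)
L = 2049/1297 ≈ 1.5798
O = 2049/1297 ≈ 1.5798
1/O + J(-55, k) = 1/(2049/1297) + (-1 + 22*(-55)) = 1297/2049 + (-1 - 1210) = 1297/2049 - 1211 = -2480042/2049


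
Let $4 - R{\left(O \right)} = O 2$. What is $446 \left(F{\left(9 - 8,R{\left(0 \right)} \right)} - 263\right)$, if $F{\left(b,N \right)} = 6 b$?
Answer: $-114622$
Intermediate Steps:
$R{\left(O \right)} = 4 - 2 O$ ($R{\left(O \right)} = 4 - O 2 = 4 - 2 O$)
$446 \left(F{\left(9 - 8,R{\left(0 \right)} \right)} - 263\right) = 446 \left(6 \left(9 - 8\right) - 263\right) = 446 \left(6 \cdot 1 - 263\right) = 446 \left(6 - 263\right) = 446 \left(-257\right) = -114622$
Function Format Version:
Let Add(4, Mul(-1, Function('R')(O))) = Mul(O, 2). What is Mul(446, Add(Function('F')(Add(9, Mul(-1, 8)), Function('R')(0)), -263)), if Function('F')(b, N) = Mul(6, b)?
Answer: -114622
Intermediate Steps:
Function('R')(O) = Add(4, Mul(-2, O)) (Function('R')(O) = Add(4, Mul(-1, Mul(O, 2))) = Add(4, Mul(-1, Mul(2, O))) = Add(4, Mul(-2, O)))
Mul(446, Add(Function('F')(Add(9, Mul(-1, 8)), Function('R')(0)), -263)) = Mul(446, Add(Mul(6, Add(9, Mul(-1, 8))), -263)) = Mul(446, Add(Mul(6, Add(9, -8)), -263)) = Mul(446, Add(Mul(6, 1), -263)) = Mul(446, Add(6, -263)) = Mul(446, -257) = -114622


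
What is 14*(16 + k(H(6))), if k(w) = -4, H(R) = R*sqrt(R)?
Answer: 168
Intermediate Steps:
H(R) = R**(3/2)
14*(16 + k(H(6))) = 14*(16 - 4) = 14*12 = 168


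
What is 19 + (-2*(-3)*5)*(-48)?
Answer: -1421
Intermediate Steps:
19 + (-2*(-3)*5)*(-48) = 19 + (6*5)*(-48) = 19 + 30*(-48) = 19 - 1440 = -1421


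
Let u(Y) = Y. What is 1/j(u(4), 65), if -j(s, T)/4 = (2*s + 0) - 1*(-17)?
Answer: -1/100 ≈ -0.010000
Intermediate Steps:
j(s, T) = -68 - 8*s (j(s, T) = -4*((2*s + 0) - 1*(-17)) = -4*(2*s + 17) = -4*(17 + 2*s) = -68 - 8*s)
1/j(u(4), 65) = 1/(-68 - 8*4) = 1/(-68 - 32) = 1/(-100) = -1/100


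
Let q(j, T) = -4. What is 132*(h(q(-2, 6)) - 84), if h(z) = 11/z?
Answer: -11451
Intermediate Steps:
132*(h(q(-2, 6)) - 84) = 132*(11/(-4) - 84) = 132*(11*(-¼) - 84) = 132*(-11/4 - 84) = 132*(-347/4) = -11451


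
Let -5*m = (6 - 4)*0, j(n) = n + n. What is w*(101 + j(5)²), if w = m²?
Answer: 0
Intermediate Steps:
j(n) = 2*n
m = 0 (m = -(6 - 4)*0/5 = -2*0/5 = -⅕*0 = 0)
w = 0 (w = 0² = 0)
w*(101 + j(5)²) = 0*(101 + (2*5)²) = 0*(101 + 10²) = 0*(101 + 100) = 0*201 = 0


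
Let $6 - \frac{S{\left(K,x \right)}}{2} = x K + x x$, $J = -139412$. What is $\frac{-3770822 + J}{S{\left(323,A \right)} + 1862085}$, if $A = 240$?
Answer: $- \frac{3910234}{1591857} \approx -2.4564$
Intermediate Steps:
$S{\left(K,x \right)} = 12 - 2 x^{2} - 2 K x$ ($S{\left(K,x \right)} = 12 - 2 \left(x K + x x\right) = 12 - 2 \left(K x + x^{2}\right) = 12 - 2 \left(x^{2} + K x\right) = 12 - \left(2 x^{2} + 2 K x\right) = 12 - 2 x^{2} - 2 K x$)
$\frac{-3770822 + J}{S{\left(323,A \right)} + 1862085} = \frac{-3770822 - 139412}{\left(12 - 2 \cdot 240^{2} - 646 \cdot 240\right) + 1862085} = - \frac{3910234}{\left(12 - 115200 - 155040\right) + 1862085} = - \frac{3910234}{-270228 + 1862085} = - \frac{3910234}{1591857}$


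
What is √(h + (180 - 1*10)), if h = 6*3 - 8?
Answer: 6*√5 ≈ 13.416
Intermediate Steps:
h = 10 (h = 18 - 8 = 10)
√(h + (180 - 1*10)) = √(10 + (180 - 1*10)) = √(10 + (180 - 10)) = √(10 + 170) = √180 = 6*√5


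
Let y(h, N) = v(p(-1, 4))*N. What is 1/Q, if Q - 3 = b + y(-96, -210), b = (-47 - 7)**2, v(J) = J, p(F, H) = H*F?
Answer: 1/3759 ≈ 0.00026603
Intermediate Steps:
p(F, H) = F*H
y(h, N) = -4*N (y(h, N) = (-1*4)*N = -4*N)
b = 2916 (b = (-54)**2 = 2916)
Q = 3759 (Q = 3 + (2916 - 4*(-210)) = 3 + (2916 + 840) = 3 + 3756 = 3759)
1/Q = 1/3759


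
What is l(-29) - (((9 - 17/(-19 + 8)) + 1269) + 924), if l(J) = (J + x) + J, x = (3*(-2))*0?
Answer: -24877/11 ≈ -2261.5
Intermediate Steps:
x = 0 (x = -6*0 = 0)
l(J) = 2*J (l(J) = (J + 0) + J = J + J = 2*J)
l(-29) - (((9 - 17/(-19 + 8)) + 1269) + 924) = 2*(-29) - (((9 - 17/(-19 + 8)) + 1269) + 924) = -58 - (((9 - 17/(-11)) + 1269) + 924) = -58 - (((9 - 17*(-1/11)) + 1269) + 924) = -58 - (((9 + 17/11) + 1269) + 924) = -58 - ((116/11 + 1269) + 924) = -58 - (14075/11 + 924) = -58 - 1*24239/11 = -58 - 24239/11 = -24877/11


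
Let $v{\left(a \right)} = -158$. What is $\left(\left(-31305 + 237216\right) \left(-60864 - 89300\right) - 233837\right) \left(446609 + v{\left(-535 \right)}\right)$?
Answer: $-13804556560097691$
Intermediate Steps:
$\left(\left(-31305 + 237216\right) \left(-60864 - 89300\right) - 233837\right) \left(446609 + v{\left(-535 \right)}\right) = \left(\left(-31305 + 237216\right) \left(-60864 - 89300\right) - 233837\right) \left(446609 - 158\right) = \left(205911 \left(-150164\right) - 233837\right) 446451 = \left(-30920419404 - 233837\right) 446451 = \left(-30920653241\right) 446451 = -13804556560097691$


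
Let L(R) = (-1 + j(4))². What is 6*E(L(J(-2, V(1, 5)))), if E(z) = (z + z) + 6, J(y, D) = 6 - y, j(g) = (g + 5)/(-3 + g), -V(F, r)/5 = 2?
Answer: 804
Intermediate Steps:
V(F, r) = -10 (V(F, r) = -5*2 = -10)
j(g) = (5 + g)/(-3 + g)
L(R) = 64 (L(R) = (-1 + (5 + 4)/(-3 + 4))² = (-1 + 9/1)² = (-1 + 1*9)² = (-1 + 9)² = 8² = 64)
E(z) = 6 + 2*z (E(z) = 2*z + 6 = 6 + 2*z)
6*E(L(J(-2, V(1, 5)))) = 6*(6 + 2*64) = 6*(6 + 128) = 6*134 = 804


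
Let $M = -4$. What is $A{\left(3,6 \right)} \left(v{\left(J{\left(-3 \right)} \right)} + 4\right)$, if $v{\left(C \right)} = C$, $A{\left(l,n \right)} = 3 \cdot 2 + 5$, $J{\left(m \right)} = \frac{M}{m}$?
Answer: $\frac{176}{3} \approx 58.667$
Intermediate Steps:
$J{\left(m \right)} = - \frac{4}{m}$
$A{\left(l,n \right)} = 11$ ($A{\left(l,n \right)} = 6 + 5 = 11$)
$A{\left(3,6 \right)} \left(v{\left(J{\left(-3 \right)} \right)} + 4\right) = 11 \left(- \frac{4}{-3} + 4\right) = 11 \left(\left(-4\right) \left(- \frac{1}{3}\right) + 4\right) = 11 \left(\frac{4}{3} + 4\right) = 11 \cdot \frac{16}{3} = \frac{176}{3}$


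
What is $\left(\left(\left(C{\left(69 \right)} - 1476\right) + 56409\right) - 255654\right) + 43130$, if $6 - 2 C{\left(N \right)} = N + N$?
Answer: $-157657$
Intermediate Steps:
$C{\left(N \right)} = 3 - N$ ($C{\left(N \right)} = 3 - \frac{N + N}{2} = 3 - \frac{2 N}{2} = 3 - N$)
$\left(\left(\left(C{\left(69 \right)} - 1476\right) + 56409\right) - 255654\right) + 43130 = \left(\left(\left(\left(3 - 69\right) - 1476\right) + 56409\right) - 255654\right) + 43130 = \left(\left(\left(-66 - 1476\right) + 56409\right) - 255654\right) + 43130 = \left(\left(-1542 + 56409\right) - 255654\right) + 43130 = \left(54867 - 255654\right) + 43130 = -200787 + 43130 = -157657$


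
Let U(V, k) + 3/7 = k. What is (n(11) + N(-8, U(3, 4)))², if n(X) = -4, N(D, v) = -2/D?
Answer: 225/16 ≈ 14.063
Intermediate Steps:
U(V, k) = -3/7 + k
(n(11) + N(-8, U(3, 4)))² = (-4 - 2/(-8))² = (-4 - 2*(-⅛))² = (-4 + ¼)² = (-15/4)² = 225/16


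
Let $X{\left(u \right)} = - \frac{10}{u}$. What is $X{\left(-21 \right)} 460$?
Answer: $\frac{4600}{21} \approx 219.05$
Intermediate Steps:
$X{\left(-21 \right)} 460 = - \frac{10}{-21} \cdot 460 = \left(-10\right) \left(- \frac{1}{21}\right) 460 = \frac{10}{21} \cdot 460 = \frac{4600}{21}$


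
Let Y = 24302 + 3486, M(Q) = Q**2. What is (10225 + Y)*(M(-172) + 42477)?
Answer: 2739254793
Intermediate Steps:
Y = 27788
(10225 + Y)*(M(-172) + 42477) = (10225 + 27788)*((-172)**2 + 42477) = 38013*(29584 + 42477) = 38013*72061 = 2739254793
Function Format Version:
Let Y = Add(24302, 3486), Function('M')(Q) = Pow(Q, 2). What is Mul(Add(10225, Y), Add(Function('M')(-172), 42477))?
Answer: 2739254793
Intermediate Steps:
Y = 27788
Mul(Add(10225, Y), Add(Function('M')(-172), 42477)) = Mul(Add(10225, 27788), Add(Pow(-172, 2), 42477)) = Mul(38013, Add(29584, 42477)) = Mul(38013, 72061) = 2739254793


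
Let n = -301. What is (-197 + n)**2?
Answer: 248004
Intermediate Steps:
(-197 + n)**2 = (-197 - 301)**2 = (-498)**2 = 248004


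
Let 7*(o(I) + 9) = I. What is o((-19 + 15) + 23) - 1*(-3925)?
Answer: 27431/7 ≈ 3918.7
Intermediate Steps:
o(I) = -9 + I/7
o((-19 + 15) + 23) - 1*(-3925) = (-9 + ((-19 + 15) + 23)/7) - 1*(-3925) = (-9 + (-4 + 23)/7) + 3925 = (-9 + (⅐)*19) + 3925 = (-9 + 19/7) + 3925 = -44/7 + 3925 = 27431/7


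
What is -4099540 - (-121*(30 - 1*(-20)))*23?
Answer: -3960390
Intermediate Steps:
-4099540 - (-121*(30 - 1*(-20)))*23 = -4099540 - (-121*(30 + 20))*23 = -4099540 - (-121*50)*23 = -4099540 - (-6050)*23 = -4099540 - 1*(-139150) = -4099540 + 139150 = -3960390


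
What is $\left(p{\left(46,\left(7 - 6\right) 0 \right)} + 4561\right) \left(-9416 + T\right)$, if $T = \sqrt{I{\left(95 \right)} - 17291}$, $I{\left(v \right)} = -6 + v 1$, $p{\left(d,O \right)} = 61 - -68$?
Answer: $-44161040 + 4690 i \sqrt{17202} \approx -4.4161 \cdot 10^{7} + 6.1512 \cdot 10^{5} i$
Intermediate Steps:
$p{\left(d,O \right)} = 129$ ($p{\left(d,O \right)} = 61 + 68 = 129$)
$I{\left(v \right)} = -6 + v$
$T = i \sqrt{17202}$ ($T = \sqrt{\left(-6 + 95\right) - 17291} = \sqrt{89 - 17291} = \sqrt{-17202} = i \sqrt{17202} \approx 131.16 i$)
$\left(p{\left(46,\left(7 - 6\right) 0 \right)} + 4561\right) \left(-9416 + T\right) = \left(129 + 4561\right) \left(-9416 + i \sqrt{17202}\right) = 4690 \left(-9416 + i \sqrt{17202}\right) = -44161040 + 4690 i \sqrt{17202}$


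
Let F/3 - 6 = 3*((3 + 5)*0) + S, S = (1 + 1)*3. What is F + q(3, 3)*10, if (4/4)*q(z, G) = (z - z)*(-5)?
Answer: 36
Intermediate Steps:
S = 6 (S = 2*3 = 6)
F = 36 (F = 18 + 3*(3*((3 + 5)*0) + 6) = 18 + 3*(3*(8*0) + 6) = 18 + 3*(3*0 + 6) = 18 + 3*(0 + 6) = 18 + 3*6 = 18 + 18 = 36)
q(z, G) = 0 (q(z, G) = (z - z)*(-5) = 0*(-5) = 0)
F + q(3, 3)*10 = 36 + 0*10 = 36 + 0 = 36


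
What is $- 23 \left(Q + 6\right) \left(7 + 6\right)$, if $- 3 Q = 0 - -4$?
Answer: $- \frac{4186}{3} \approx -1395.3$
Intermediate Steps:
$Q = - \frac{4}{3}$ ($Q = - \frac{0 - -4}{3} = - \frac{0 + 4}{3} = \left(- \frac{1}{3}\right) 4 = - \frac{4}{3} \approx -1.3333$)
$- 23 \left(Q + 6\right) \left(7 + 6\right) = - 23 \left(- \frac{4}{3} + 6\right) \left(7 + 6\right) = - 23 \cdot \frac{14}{3} \cdot 13 = \left(-23\right) \frac{182}{3} = - \frac{4186}{3}$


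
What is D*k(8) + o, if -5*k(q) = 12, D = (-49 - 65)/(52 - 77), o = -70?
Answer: -10118/125 ≈ -80.944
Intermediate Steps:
D = 114/25 (D = -114/(-25) = -114*(-1/25) = 114/25 ≈ 4.5600)
k(q) = -12/5 (k(q) = -⅕*12 = -12/5)
D*k(8) + o = (114/25)*(-12/5) - 70 = -1368/125 - 70 = -10118/125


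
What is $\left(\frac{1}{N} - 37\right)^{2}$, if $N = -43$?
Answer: $\frac{2534464}{1849} \approx 1370.7$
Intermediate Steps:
$\left(\frac{1}{N} - 37\right)^{2} = \left(\frac{1}{-43} - 37\right)^{2} = \left(- \frac{1}{43} - 37\right)^{2} = \left(- \frac{1592}{43}\right)^{2} = \frac{2534464}{1849}$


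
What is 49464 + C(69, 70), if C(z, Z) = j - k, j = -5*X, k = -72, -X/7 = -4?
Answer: 49396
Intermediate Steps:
X = 28 (X = -7*(-4) = 28)
j = -140 (j = -5*28 = -140)
C(z, Z) = -68 (C(z, Z) = -140 - 1*(-72) = -140 + 72 = -68)
49464 + C(69, 70) = 49464 - 68 = 49396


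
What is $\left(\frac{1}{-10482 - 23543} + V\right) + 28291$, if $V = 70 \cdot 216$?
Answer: $\frac{1477059274}{34025} \approx 43411.0$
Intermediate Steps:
$V = 15120$
$\left(\frac{1}{-10482 - 23543} + V\right) + 28291 = \left(\frac{1}{-10482 - 23543} + 15120\right) + 28291 = \left(\frac{1}{-34025} + 15120\right) + 28291 = \left(- \frac{1}{34025} + 15120\right) + 28291 = \frac{514457999}{34025} + 28291 = \frac{1477059274}{34025}$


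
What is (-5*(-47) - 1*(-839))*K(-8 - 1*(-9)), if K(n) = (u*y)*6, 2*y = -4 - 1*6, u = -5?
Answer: 161100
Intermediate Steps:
y = -5 (y = (-4 - 1*6)/2 = (-4 - 6)/2 = (½)*(-10) = -5)
K(n) = 150 (K(n) = -5*(-5)*6 = 25*6 = 150)
(-5*(-47) - 1*(-839))*K(-8 - 1*(-9)) = (-5*(-47) - 1*(-839))*150 = (235 + 839)*150 = 1074*150 = 161100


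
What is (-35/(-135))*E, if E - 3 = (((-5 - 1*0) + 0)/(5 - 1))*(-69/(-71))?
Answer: 1183/2556 ≈ 0.46283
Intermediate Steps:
E = 507/284 (E = 3 + (((-5 - 1*0) + 0)/(5 - 1))*(-69/(-71)) = 3 + (((-5 + 0) + 0)/4)*(-69*(-1/71)) = 3 + ((-5 + 0)*(¼))*(69/71) = 3 - 5*¼*(69/71) = 3 - 5/4*69/71 = 3 - 345/284 = 507/284 ≈ 1.7852)
(-35/(-135))*E = -35/(-135)*(507/284) = -35*(-1/135)*(507/284) = (7/27)*(507/284) = 1183/2556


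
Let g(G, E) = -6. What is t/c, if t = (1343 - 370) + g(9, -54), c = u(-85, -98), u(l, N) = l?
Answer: -967/85 ≈ -11.376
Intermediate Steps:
c = -85
t = 967 (t = (1343 - 370) - 6 = 973 - 6 = 967)
t/c = 967/(-85) = 967*(-1/85) = -967/85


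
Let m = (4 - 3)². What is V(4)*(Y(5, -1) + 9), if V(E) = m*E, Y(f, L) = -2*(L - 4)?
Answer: 76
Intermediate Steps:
m = 1 (m = 1² = 1)
Y(f, L) = 8 - 2*L (Y(f, L) = -2*(-4 + L) = 8 - 2*L)
V(E) = E (V(E) = 1*E = E)
V(4)*(Y(5, -1) + 9) = 4*((8 - 2*(-1)) + 9) = 4*((8 + 2) + 9) = 4*(10 + 9) = 4*19 = 76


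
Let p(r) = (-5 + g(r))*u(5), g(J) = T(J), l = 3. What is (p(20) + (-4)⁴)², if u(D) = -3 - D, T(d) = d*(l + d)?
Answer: 11451456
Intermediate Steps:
T(d) = d*(3 + d)
g(J) = J*(3 + J)
p(r) = 40 - 8*r*(3 + r) (p(r) = (-5 + r*(3 + r))*(-3 - 1*5) = (-5 + r*(3 + r))*(-3 - 5) = (-5 + r*(3 + r))*(-8) = 40 - 8*r*(3 + r))
(p(20) + (-4)⁴)² = ((40 - 8*20*(3 + 20)) + (-4)⁴)² = ((40 - 8*20*23) + 256)² = ((40 - 3680) + 256)² = (-3640 + 256)² = (-3384)² = 11451456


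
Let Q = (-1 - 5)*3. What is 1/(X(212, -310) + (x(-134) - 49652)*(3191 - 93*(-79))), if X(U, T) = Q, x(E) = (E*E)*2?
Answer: -1/144792138 ≈ -6.9065e-9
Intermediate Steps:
x(E) = 2*E² (x(E) = E²*2 = 2*E²)
Q = -18 (Q = -6*3 = -18)
X(U, T) = -18
1/(X(212, -310) + (x(-134) - 49652)*(3191 - 93*(-79))) = 1/(-18 + (2*(-134)² - 49652)*(3191 - 93*(-79))) = 1/(-18 + (2*17956 - 49652)*(3191 + 7347)) = 1/(-18 + (35912 - 49652)*10538) = 1/(-18 - 13740*10538) = 1/(-18 - 144792120) = 1/(-144792138) = -1/144792138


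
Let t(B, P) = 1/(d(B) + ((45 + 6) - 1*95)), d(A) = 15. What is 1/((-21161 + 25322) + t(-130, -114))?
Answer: 29/120668 ≈ 0.00024033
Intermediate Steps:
t(B, P) = -1/29 (t(B, P) = 1/(15 + ((45 + 6) - 1*95)) = 1/(15 + (51 - 95)) = 1/(15 - 44) = 1/(-29) = -1/29)
1/((-21161 + 25322) + t(-130, -114)) = 1/((-21161 + 25322) - 1/29) = 1/(4161 - 1/29) = 1/(120668/29) = 29/120668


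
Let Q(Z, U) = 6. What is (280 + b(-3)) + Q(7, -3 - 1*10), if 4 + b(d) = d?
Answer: 279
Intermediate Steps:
b(d) = -4 + d
(280 + b(-3)) + Q(7, -3 - 1*10) = (280 + (-4 - 3)) + 6 = (280 - 7) + 6 = 273 + 6 = 279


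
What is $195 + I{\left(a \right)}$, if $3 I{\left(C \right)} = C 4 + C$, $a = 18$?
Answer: $225$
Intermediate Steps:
$I{\left(C \right)} = \frac{5 C}{3}$ ($I{\left(C \right)} = \frac{C 4 + C}{3} = \frac{4 C + C}{3} = \frac{5 C}{3}$)
$195 + I{\left(a \right)} = 195 + \frac{5}{3} \cdot 18 = 195 + 30 = 225$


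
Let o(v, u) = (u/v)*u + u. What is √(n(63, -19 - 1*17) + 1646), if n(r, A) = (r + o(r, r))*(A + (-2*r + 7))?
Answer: I*√27649 ≈ 166.28*I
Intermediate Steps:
o(v, u) = u + u²/v (o(v, u) = u²/v + u = u + u²/v)
n(r, A) = 3*r*(7 + A - 2*r) (n(r, A) = (r + r*(r + r)/r)*(A + (-2*r + 7)) = (r + r*(2*r)/r)*(A + (7 - 2*r)) = (r + 2*r)*(7 + A - 2*r) = (3*r)*(7 + A - 2*r) = 3*r*(7 + A - 2*r))
√(n(63, -19 - 1*17) + 1646) = √(3*63*(7 + (-19 - 1*17) - 2*63) + 1646) = √(3*63*(7 + (-19 - 17) - 126) + 1646) = √(3*63*(7 - 36 - 126) + 1646) = √(3*63*(-155) + 1646) = √(-29295 + 1646) = √(-27649) = I*√27649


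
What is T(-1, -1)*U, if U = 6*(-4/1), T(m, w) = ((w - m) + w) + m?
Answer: 48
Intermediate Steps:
T(m, w) = 2*w (T(m, w) = (-m + 2*w) + m = 2*w)
U = -24 (U = 6*(-4*1) = 6*(-4) = -24)
T(-1, -1)*U = (2*(-1))*(-24) = -2*(-24) = 48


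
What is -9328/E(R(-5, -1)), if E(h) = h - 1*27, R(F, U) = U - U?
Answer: 9328/27 ≈ 345.48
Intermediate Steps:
R(F, U) = 0
E(h) = -27 + h (E(h) = h - 27 = -27 + h)
-9328/E(R(-5, -1)) = -9328/(-27 + 0) = -9328/(-27) = -9328*(-1/27) = 9328/27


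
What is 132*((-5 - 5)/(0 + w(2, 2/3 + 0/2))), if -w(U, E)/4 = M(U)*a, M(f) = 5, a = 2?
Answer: 33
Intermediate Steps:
w(U, E) = -40 (w(U, E) = -20*2 = -4*10 = -40)
132*((-5 - 5)/(0 + w(2, 2/3 + 0/2))) = 132*((-5 - 5)/(0 - 40)) = 132*(-10/(-40)) = 132*(-10*(-1/40)) = 132*(¼) = 33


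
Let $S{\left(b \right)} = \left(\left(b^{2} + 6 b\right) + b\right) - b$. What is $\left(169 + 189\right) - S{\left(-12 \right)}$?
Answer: $286$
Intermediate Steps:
$S{\left(b \right)} = b^{2} + 6 b$ ($S{\left(b \right)} = \left(b^{2} + 7 b\right) - b = b^{2} + 6 b$)
$\left(169 + 189\right) - S{\left(-12 \right)} = \left(169 + 189\right) - - 12 \left(6 - 12\right) = 358 - \left(-12\right) \left(-6\right) = 358 - 72 = 286$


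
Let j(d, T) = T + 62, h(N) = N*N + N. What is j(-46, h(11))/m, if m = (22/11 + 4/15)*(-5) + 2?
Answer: -291/14 ≈ -20.786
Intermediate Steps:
h(N) = N + N² (h(N) = N² + N = N + N²)
j(d, T) = 62 + T
m = -28/3 (m = (22*(1/11) + 4*(1/15))*(-5) + 2 = (2 + 4/15)*(-5) + 2 = (34/15)*(-5) + 2 = -34/3 + 2 = -28/3 ≈ -9.3333)
j(-46, h(11))/m = (62 + 11*(1 + 11))/(-28/3) = (62 + 11*12)*(-3/28) = (62 + 132)*(-3/28) = 194*(-3/28) = -291/14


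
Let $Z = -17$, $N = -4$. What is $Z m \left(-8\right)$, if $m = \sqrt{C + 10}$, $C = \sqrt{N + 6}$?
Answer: $136 \sqrt{10 + \sqrt{2}} \approx 459.48$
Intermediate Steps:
$C = \sqrt{2}$ ($C = \sqrt{-4 + 6} = \sqrt{2} \approx 1.4142$)
$m = \sqrt{10 + \sqrt{2}}$ ($m = \sqrt{\sqrt{2} + 10} = \sqrt{10 + \sqrt{2}} \approx 3.3785$)
$Z m \left(-8\right) = - 17 \sqrt{10 + \sqrt{2}} \left(-8\right) = 136 \sqrt{10 + \sqrt{2}}$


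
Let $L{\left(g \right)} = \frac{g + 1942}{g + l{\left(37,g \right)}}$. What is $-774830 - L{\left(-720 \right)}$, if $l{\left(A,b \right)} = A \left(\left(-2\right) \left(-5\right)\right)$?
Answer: $- \frac{135594639}{175} \approx -7.7483 \cdot 10^{5}$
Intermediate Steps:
$l{\left(A,b \right)} = 10 A$ ($l{\left(A,b \right)} = A 10 = 10 A$)
$L{\left(g \right)} = \frac{1942 + g}{370 + g}$ ($L{\left(g \right)} = \frac{g + 1942}{g + 10 \cdot 37} = \frac{1942 + g}{g + 370} = \frac{1942 + g}{370 + g}$)
$-774830 - L{\left(-720 \right)} = -774830 - \frac{1942 - 720}{370 - 720} = -774830 - \frac{1}{-350} \cdot 1222 = -774830 - \left(- \frac{1}{350}\right) 1222 = -774830 - - \frac{611}{175} = -774830 + \frac{611}{175} = - \frac{135594639}{175}$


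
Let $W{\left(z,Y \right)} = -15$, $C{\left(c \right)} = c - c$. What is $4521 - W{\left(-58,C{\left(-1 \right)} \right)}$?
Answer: $4536$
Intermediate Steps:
$C{\left(c \right)} = 0$
$4521 - W{\left(-58,C{\left(-1 \right)} \right)} = 4521 - -15 = 4521 + 15 = 4536$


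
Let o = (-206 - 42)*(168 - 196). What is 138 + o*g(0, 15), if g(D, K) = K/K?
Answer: 7082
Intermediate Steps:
g(D, K) = 1
o = 6944 (o = -248*(-28) = 6944)
138 + o*g(0, 15) = 138 + 6944*1 = 138 + 6944 = 7082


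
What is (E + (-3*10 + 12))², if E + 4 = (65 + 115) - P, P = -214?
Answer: 138384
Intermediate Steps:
E = 390 (E = -4 + ((65 + 115) - 1*(-214)) = -4 + (180 + 214) = -4 + 394 = 390)
(E + (-3*10 + 12))² = (390 + (-3*10 + 12))² = (390 + (-30 + 12))² = (390 - 18)² = 372² = 138384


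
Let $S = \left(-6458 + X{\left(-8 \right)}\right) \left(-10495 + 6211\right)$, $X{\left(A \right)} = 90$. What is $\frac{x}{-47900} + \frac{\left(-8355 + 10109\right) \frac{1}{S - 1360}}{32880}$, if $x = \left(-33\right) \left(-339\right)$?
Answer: $- \frac{250851277854113}{1074083875017600} \approx -0.23355$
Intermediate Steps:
$x = 11187$
$S = 27280512$ ($S = \left(-6458 + 90\right) \left(-10495 + 6211\right) = \left(-6368\right) \left(-4284\right) = 27280512$)
$\frac{x}{-47900} + \frac{\left(-8355 + 10109\right) \frac{1}{S - 1360}}{32880} = \frac{11187}{-47900} + \frac{\left(-8355 + 10109\right) \frac{1}{27280512 - 1360}}{32880} = 11187 \left(- \frac{1}{47900}\right) + \frac{1754}{27279152} \cdot \frac{1}{32880} = - \frac{11187}{47900} + 1754 \cdot \frac{1}{27279152} \cdot \frac{1}{32880} = - \frac{11187}{47900} + \frac{877}{13639576} \cdot \frac{1}{32880} = - \frac{11187}{47900} + \frac{877}{448469258880} = - \frac{250851277854113}{1074083875017600}$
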